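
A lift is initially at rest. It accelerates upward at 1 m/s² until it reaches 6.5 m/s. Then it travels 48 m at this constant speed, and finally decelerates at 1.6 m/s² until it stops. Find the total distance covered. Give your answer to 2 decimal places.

Phase 1 (accelerating): v₀ = 0 m/s, a = 1 m/s².
v = v₀ + at → t = (6.5 − 0) / 1 = 6.50 s
v² = v₀² + 2aΔx → Δx = (6.5² − 0²)/(2·1) = 21.1 m

Phase 2 (constant speed): v₀ = 6.50 m/s, a = 0 m/s².
Constant speed: t = d/v = 48/6.50 = 7.38 s

Phase 3 (decelerating): v₀ = 6.50 m/s, a = -1.6 m/s².
v = v₀ + at → t = (0 − 6.50) / -1.6 = 4.06 s
v² = v₀² + 2aΔx → Δx = (0² − 6.50²)/(2·-1.6) = 13.2 m
Total distance = 21.1 + 48.0 + 13.2 = 82.3 m

82.33 m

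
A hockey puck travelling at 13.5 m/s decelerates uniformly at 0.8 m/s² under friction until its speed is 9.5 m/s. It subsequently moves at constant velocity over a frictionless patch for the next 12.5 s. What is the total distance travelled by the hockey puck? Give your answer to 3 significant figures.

Phase 1 (decelerating): v₀ = 13.5 m/s, a = -0.8 m/s².
v = v₀ + at → t = (9.5 − 13.5) / -0.8 = 5.00 s
v² = v₀² + 2aΔx → Δx = (9.5² − 13.5²)/(2·-0.8) = 57.5 m

Phase 2 (constant speed): v₀ = 9.50 m/s, a = 0 m/s².
v = v₀ + at = 9.50 + (0)(12.5) = 9.50 m/s
Δx = v₀t + ½at² = 9.50·12.5 + 0.5·0·12.5² = 119 m
Total distance = 57.5 + 119 = 176 m

176 m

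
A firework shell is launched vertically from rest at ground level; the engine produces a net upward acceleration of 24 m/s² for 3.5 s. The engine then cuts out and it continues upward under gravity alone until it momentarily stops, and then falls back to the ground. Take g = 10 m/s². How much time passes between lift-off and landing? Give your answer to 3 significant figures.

21.9 s

Phase 1 (powered ascent): v₀ = 0 m/s, a = 24 m/s².
v = v₀ + at = 0 + (24)(3.5) = 84.0 m/s
Δx = v₀t + ½at² = 0·3.5 + 0.5·24·3.5² = 147 m

Phase 2 (coasting upward): v₀ = 84.0 m/s, a = -10 m/s².
v = v₀ + at → t = (0 − 84.0) / -10 = 8.40 s
v² = v₀² + 2aΔx → Δx = (0² − 84.0²)/(2·-10) = 353 m

Phase 3 (free fall): v₀ = 0 m/s, a = -10 m/s².
Falls 500 m from rest: t = √(2·500/10) = 10.0 s; v = g·t = 100 m/s.
Total time = 3.50 + 8.40 + 10.0 = 21.9 s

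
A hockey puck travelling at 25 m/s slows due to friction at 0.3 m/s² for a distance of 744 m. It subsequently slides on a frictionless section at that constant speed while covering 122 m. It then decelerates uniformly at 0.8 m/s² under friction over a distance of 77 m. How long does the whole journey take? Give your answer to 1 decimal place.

55.3 s

Phase 1 (decelerating): v₀ = 25.0 m/s, a = -0.3 m/s².
v² = v₀² + 2aΔx = 25.0² + 2·-0.3·744 = 179 → v = 13.4 m/s
t = (v − v₀)/a = (13.4 − 25.0)/-0.3 = 38.8 s

Phase 2 (constant speed): v₀ = 13.4 m/s, a = 0 m/s².
Constant speed: t = d/v = 122/13.4 = 9.13 s

Phase 3 (decelerating): v₀ = 13.4 m/s, a = -0.8 m/s².
v² = v₀² + 2aΔx = 13.4² + 2·-0.8·77 = 55.4 → v = 7.44 m/s
t = (v − v₀)/a = (7.44 − 13.4)/-0.8 = 7.40 s
Total time = 38.8 + 9.13 + 7.40 = 55.3 s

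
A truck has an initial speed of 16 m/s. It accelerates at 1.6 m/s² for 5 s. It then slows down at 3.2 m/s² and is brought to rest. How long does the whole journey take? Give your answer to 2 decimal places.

12.50 s

Phase 1 (accelerating): v₀ = 16.0 m/s, a = 1.6 m/s².
v = v₀ + at = 16.0 + (1.6)(5) = 24.0 m/s
Δx = v₀t + ½at² = 16.0·5 + 0.5·1.6·5² = 100 m

Phase 2 (decelerating): v₀ = 24.0 m/s, a = -3.2 m/s².
v = v₀ + at → t = (0 − 24.0) / -3.2 = 7.50 s
v² = v₀² + 2aΔx → Δx = (0² − 24.0²)/(2·-3.2) = 90.0 m
Total time = 5.00 + 7.50 = 12.5 s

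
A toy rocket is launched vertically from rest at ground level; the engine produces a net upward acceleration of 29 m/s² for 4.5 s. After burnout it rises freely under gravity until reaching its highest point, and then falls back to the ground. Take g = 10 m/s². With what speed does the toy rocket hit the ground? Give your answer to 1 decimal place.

151.3 m/s

Phase 1 (powered ascent): v₀ = 0 m/s, a = 29 m/s².
v = v₀ + at = 0 + (29)(4.5) = 130 m/s
Δx = v₀t + ½at² = 0·4.5 + 0.5·29·4.5² = 294 m

Phase 2 (coasting upward): v₀ = 130 m/s, a = -10 m/s².
v = v₀ + at → t = (0 − 130) / -10 = 13.1 s
v² = v₀² + 2aΔx → Δx = (0² − 130²)/(2·-10) = 852 m

Phase 3 (free fall): v₀ = 0 m/s, a = -10 m/s².
Falls 1150 m from rest: t = √(2·1150/10) = 15.1 s; v = g·t = 151 m/s.
Impact speed = 151 m/s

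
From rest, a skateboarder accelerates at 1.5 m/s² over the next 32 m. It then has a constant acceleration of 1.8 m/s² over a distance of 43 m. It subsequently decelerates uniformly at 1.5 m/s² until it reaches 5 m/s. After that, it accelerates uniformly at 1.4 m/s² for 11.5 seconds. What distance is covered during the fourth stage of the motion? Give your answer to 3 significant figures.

Phase 1 (accelerating): v₀ = 0 m/s, a = 1.5 m/s².
v² = v₀² + 2aΔx = 0² + 2·1.5·32 = 96.0 → v = 9.80 m/s
t = (v − v₀)/a = (9.80 − 0)/1.5 = 6.53 s

Phase 2 (accelerating): v₀ = 9.80 m/s, a = 1.8 m/s².
v² = v₀² + 2aΔx = 9.80² + 2·1.8·43 = 251 → v = 15.8 m/s
t = (v − v₀)/a = (15.8 − 9.80)/1.8 = 3.35 s

Phase 3 (decelerating): v₀ = 15.8 m/s, a = -1.5 m/s².
v = v₀ + at → t = (5 − 15.8) / -1.5 = 7.22 s
v² = v₀² + 2aΔx → Δx = (5² − 15.8²)/(2·-1.5) = 75.3 m

Phase 4 (accelerating): v₀ = 5.00 m/s, a = 1.4 m/s².
v = v₀ + at = 5.00 + (1.4)(11.5) = 21.1 m/s
Δx = v₀t + ½at² = 5.00·11.5 + 0.5·1.4·11.5² = 150 m
Distance in phase 4 = 150 m

150 m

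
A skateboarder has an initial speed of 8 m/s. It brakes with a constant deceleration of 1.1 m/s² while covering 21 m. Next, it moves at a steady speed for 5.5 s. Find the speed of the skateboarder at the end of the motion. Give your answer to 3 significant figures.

4.22 m/s

Phase 1 (decelerating): v₀ = 8.00 m/s, a = -1.1 m/s².
v² = v₀² + 2aΔx = 8.00² + 2·-1.1·21 = 17.8 → v = 4.22 m/s
t = (v − v₀)/a = (4.22 − 8.00)/-1.1 = 3.44 s

Phase 2 (constant speed): v₀ = 4.22 m/s, a = 0 m/s².
v = v₀ + at = 4.22 + (0)(5.5) = 4.22 m/s
Δx = v₀t + ½at² = 4.22·5.5 + 0.5·0·5.5² = 23.2 m
Final speed = 4.22 m/s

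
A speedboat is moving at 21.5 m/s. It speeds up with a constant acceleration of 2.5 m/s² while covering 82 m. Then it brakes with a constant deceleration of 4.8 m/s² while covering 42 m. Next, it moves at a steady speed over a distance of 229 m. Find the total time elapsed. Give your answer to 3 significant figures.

Phase 1 (accelerating): v₀ = 21.5 m/s, a = 2.5 m/s².
v² = v₀² + 2aΔx = 21.5² + 2·2.5·82 = 872 → v = 29.5 m/s
t = (v − v₀)/a = (29.5 − 21.5)/2.5 = 3.21 s

Phase 2 (decelerating): v₀ = 29.5 m/s, a = -4.8 m/s².
v² = v₀² + 2aΔx = 29.5² + 2·-4.8·42 = 469 → v = 21.7 m/s
t = (v − v₀)/a = (21.7 − 29.5)/-4.8 = 1.64 s

Phase 3 (constant speed): v₀ = 21.7 m/s, a = 0 m/s².
Constant speed: t = d/v = 229/21.7 = 10.6 s
Total time = 3.21 + 1.64 + 10.6 = 15.4 s

15.4 s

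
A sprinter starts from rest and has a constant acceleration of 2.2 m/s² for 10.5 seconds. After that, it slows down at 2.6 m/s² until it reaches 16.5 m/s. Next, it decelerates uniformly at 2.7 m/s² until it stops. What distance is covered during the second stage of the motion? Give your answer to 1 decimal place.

50.3 m

Phase 1 (accelerating): v₀ = 0 m/s, a = 2.2 m/s².
v = v₀ + at = 0 + (2.2)(10.5) = 23.1 m/s
Δx = v₀t + ½at² = 0·10.5 + 0.5·2.2·10.5² = 121 m

Phase 2 (decelerating): v₀ = 23.1 m/s, a = -2.6 m/s².
v = v₀ + at → t = (16.5 − 23.1) / -2.6 = 2.54 s
v² = v₀² + 2aΔx → Δx = (16.5² − 23.1²)/(2·-2.6) = 50.3 m
Distance in phase 2 = 50.3 m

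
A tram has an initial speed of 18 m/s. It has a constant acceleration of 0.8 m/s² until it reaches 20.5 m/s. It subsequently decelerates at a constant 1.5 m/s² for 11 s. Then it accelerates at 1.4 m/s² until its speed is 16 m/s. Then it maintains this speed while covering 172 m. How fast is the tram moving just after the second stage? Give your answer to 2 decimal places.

4.00 m/s

Phase 1 (accelerating): v₀ = 18.0 m/s, a = 0.8 m/s².
v = v₀ + at → t = (20.5 − 18.0) / 0.8 = 3.12 s
v² = v₀² + 2aΔx → Δx = (20.5² − 18.0²)/(2·0.8) = 60.2 m

Phase 2 (decelerating): v₀ = 20.5 m/s, a = -1.5 m/s².
v = v₀ + at = 20.5 + (-1.5)(11) = 4.00 m/s
Δx = v₀t + ½at² = 20.5·11 + 0.5·-1.5·11² = 135 m
Speed at end of phase 2 = 4.00 m/s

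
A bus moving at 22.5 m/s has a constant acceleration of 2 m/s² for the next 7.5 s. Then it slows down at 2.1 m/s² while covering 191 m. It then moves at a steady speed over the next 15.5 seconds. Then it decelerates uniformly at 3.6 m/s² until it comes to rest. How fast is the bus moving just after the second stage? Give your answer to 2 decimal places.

Phase 1 (accelerating): v₀ = 22.5 m/s, a = 2 m/s².
v = v₀ + at = 22.5 + (2)(7.5) = 37.5 m/s
Δx = v₀t + ½at² = 22.5·7.5 + 0.5·2·7.5² = 225 m

Phase 2 (decelerating): v₀ = 37.5 m/s, a = -2.1 m/s².
v² = v₀² + 2aΔx = 37.5² + 2·-2.1·191 = 604 → v = 24.6 m/s
t = (v − v₀)/a = (24.6 − 37.5)/-2.1 = 6.15 s
Speed at end of phase 2 = 24.6 m/s

24.58 m/s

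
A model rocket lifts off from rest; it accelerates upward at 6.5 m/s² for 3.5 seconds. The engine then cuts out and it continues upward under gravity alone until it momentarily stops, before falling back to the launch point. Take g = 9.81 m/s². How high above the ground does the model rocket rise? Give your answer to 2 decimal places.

Phase 1 (powered ascent): v₀ = 0 m/s, a = 6.5 m/s².
v = v₀ + at = 0 + (6.5)(3.5) = 22.8 m/s
Δx = v₀t + ½at² = 0·3.5 + 0.5·6.5·3.5² = 39.8 m

Phase 2 (coasting upward): v₀ = 22.8 m/s, a = -9.81 m/s².
v = v₀ + at → t = (0 − 22.8) / -9.81 = 2.32 s
v² = v₀² + 2aΔx → Δx = (0² − 22.8²)/(2·-9.81) = 26.4 m
Maximum height = 39.8 + 26.4 = 66.2 m

66.19 m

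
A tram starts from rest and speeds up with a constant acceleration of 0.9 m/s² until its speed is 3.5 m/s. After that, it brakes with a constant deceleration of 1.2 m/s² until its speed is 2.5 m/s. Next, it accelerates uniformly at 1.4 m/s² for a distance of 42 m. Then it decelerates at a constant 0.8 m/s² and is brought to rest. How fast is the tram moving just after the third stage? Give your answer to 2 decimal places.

11.13 m/s

Phase 1 (accelerating): v₀ = 0 m/s, a = 0.9 m/s².
v = v₀ + at → t = (3.5 − 0) / 0.9 = 3.89 s
v² = v₀² + 2aΔx → Δx = (3.5² − 0²)/(2·0.9) = 6.81 m

Phase 2 (decelerating): v₀ = 3.50 m/s, a = -1.2 m/s².
v = v₀ + at → t = (2.5 − 3.50) / -1.2 = 0.833 s
v² = v₀² + 2aΔx → Δx = (2.5² − 3.50²)/(2·-1.2) = 2.50 m

Phase 3 (accelerating): v₀ = 2.50 m/s, a = 1.4 m/s².
v² = v₀² + 2aΔx = 2.50² + 2·1.4·42 = 124 → v = 11.1 m/s
t = (v − v₀)/a = (11.1 − 2.50)/1.4 = 6.16 s
Speed at end of phase 3 = 11.1 m/s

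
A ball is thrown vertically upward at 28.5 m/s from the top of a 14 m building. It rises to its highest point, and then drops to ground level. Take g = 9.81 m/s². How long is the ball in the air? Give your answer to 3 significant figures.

Phase 1 (rising): v₀ = 28.5 m/s, a = -9.81 m/s².
v = v₀ + at → t = (0 − 28.5) / -9.81 = 2.91 s
v² = v₀² + 2aΔx → Δx = (0² − 28.5²)/(2·-9.81) = 41.4 m

Phase 2 (falling): v₀ = 0 m/s, a = -9.81 m/s².
Falls 55.4 m from rest: t = √(2·55.4/9.81) = 3.36 s; v = g·t = 33.0 m/s.
Total time = 2.91 + 3.36 = 6.27 s

6.27 s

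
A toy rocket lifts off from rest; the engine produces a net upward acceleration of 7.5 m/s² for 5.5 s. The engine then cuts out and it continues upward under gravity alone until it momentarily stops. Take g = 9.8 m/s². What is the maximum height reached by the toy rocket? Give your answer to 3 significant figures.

Phase 1 (powered ascent): v₀ = 0 m/s, a = 7.5 m/s².
v = v₀ + at = 0 + (7.5)(5.5) = 41.2 m/s
Δx = v₀t + ½at² = 0·5.5 + 0.5·7.5·5.5² = 113 m

Phase 2 (coasting upward): v₀ = 41.2 m/s, a = -9.8 m/s².
v = v₀ + at → t = (0 − 41.2) / -9.8 = 4.21 s
v² = v₀² + 2aΔx → Δx = (0² − 41.2²)/(2·-9.8) = 86.8 m
Maximum height = 113 + 86.8 = 200 m

200 m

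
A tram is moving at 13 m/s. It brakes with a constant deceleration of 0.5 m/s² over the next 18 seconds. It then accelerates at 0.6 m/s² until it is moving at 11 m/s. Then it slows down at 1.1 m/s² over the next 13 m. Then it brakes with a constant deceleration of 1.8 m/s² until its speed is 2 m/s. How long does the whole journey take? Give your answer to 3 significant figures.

Phase 1 (decelerating): v₀ = 13.0 m/s, a = -0.5 m/s².
v = v₀ + at = 13.0 + (-0.5)(18) = 4.00 m/s
Δx = v₀t + ½at² = 13.0·18 + 0.5·-0.5·18² = 153 m

Phase 2 (accelerating): v₀ = 4.00 m/s, a = 0.6 m/s².
v = v₀ + at → t = (11 − 4.00) / 0.6 = 11.7 s
v² = v₀² + 2aΔx → Δx = (11² − 4.00²)/(2·0.6) = 87.5 m

Phase 3 (decelerating): v₀ = 11.0 m/s, a = -1.1 m/s².
v² = v₀² + 2aΔx = 11.0² + 2·-1.1·13 = 92.4 → v = 9.61 m/s
t = (v − v₀)/a = (9.61 − 11.0)/-1.1 = 1.26 s

Phase 4 (decelerating): v₀ = 9.61 m/s, a = -1.8 m/s².
v = v₀ + at → t = (2 − 9.61) / -1.8 = 4.23 s
v² = v₀² + 2aΔx → Δx = (2² − 9.61²)/(2·-1.8) = 24.6 m
Total time = 18.0 + 11.7 + 1.26 + 4.23 = 35.2 s

35.2 s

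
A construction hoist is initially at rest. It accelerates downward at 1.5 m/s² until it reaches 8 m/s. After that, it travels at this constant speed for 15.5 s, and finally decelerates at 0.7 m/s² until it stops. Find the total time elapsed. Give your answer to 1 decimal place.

Phase 1 (accelerating): v₀ = 0 m/s, a = 1.5 m/s².
v = v₀ + at → t = (8 − 0) / 1.5 = 5.33 s
v² = v₀² + 2aΔx → Δx = (8² − 0²)/(2·1.5) = 21.3 m

Phase 2 (constant speed): v₀ = 8.00 m/s, a = 0 m/s².
v = v₀ + at = 8.00 + (0)(15.5) = 8.00 m/s
Δx = v₀t + ½at² = 8.00·15.5 + 0.5·0·15.5² = 124 m

Phase 3 (decelerating): v₀ = 8.00 m/s, a = -0.7 m/s².
v = v₀ + at → t = (0 − 8.00) / -0.7 = 11.4 s
v² = v₀² + 2aΔx → Δx = (0² − 8.00²)/(2·-0.7) = 45.7 m
Total time = 5.33 + 15.5 + 11.4 = 32.3 s

32.3 s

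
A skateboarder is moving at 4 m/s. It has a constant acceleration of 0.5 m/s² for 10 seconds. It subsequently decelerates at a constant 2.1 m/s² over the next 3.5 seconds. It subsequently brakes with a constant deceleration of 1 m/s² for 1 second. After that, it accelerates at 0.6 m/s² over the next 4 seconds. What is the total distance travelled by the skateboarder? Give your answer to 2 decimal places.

92.19 m

Phase 1 (accelerating): v₀ = 4.00 m/s, a = 0.5 m/s².
v = v₀ + at = 4.00 + (0.5)(10) = 9.00 m/s
Δx = v₀t + ½at² = 4.00·10 + 0.5·0.5·10² = 65.0 m

Phase 2 (decelerating): v₀ = 9.00 m/s, a = -2.1 m/s².
v = v₀ + at = 9.00 + (-2.1)(3.5) = 1.65 m/s
Δx = v₀t + ½at² = 9.00·3.5 + 0.5·-2.1·3.5² = 18.6 m

Phase 3 (decelerating): v₀ = 1.65 m/s, a = -1 m/s².
v = v₀ + at = 1.65 + (-1)(1) = 0.650 m/s
Δx = v₀t + ½at² = 1.65·1 + 0.5·-1·1² = 1.15 m

Phase 4 (accelerating): v₀ = 0.650 m/s, a = 0.6 m/s².
v = v₀ + at = 0.650 + (0.6)(4) = 3.05 m/s
Δx = v₀t + ½at² = 0.650·4 + 0.5·0.6·4² = 7.40 m
Total distance = 65.0 + 18.6 + 1.15 + 7.40 = 92.2 m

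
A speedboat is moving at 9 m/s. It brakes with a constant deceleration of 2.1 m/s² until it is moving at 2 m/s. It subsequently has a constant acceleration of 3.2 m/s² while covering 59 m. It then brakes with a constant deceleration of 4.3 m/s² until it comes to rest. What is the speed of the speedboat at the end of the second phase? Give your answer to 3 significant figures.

Phase 1 (decelerating): v₀ = 9.00 m/s, a = -2.1 m/s².
v = v₀ + at → t = (2 − 9.00) / -2.1 = 3.33 s
v² = v₀² + 2aΔx → Δx = (2² − 9.00²)/(2·-2.1) = 18.3 m

Phase 2 (accelerating): v₀ = 2.00 m/s, a = 3.2 m/s².
v² = v₀² + 2aΔx = 2.00² + 2·3.2·59 = 382 → v = 19.5 m/s
t = (v − v₀)/a = (19.5 − 2.00)/3.2 = 5.48 s
Speed at end of phase 2 = 19.5 m/s

19.5 m/s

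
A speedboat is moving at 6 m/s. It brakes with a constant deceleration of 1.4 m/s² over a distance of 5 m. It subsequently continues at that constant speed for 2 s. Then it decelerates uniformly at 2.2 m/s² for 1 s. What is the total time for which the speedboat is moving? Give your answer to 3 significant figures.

Phase 1 (decelerating): v₀ = 6.00 m/s, a = -1.4 m/s².
v² = v₀² + 2aΔx = 6.00² + 2·-1.4·5 = 22.0 → v = 4.69 m/s
t = (v − v₀)/a = (4.69 − 6.00)/-1.4 = 0.935 s

Phase 2 (constant speed): v₀ = 4.69 m/s, a = 0 m/s².
v = v₀ + at = 4.69 + (0)(2) = 4.69 m/s
Δx = v₀t + ½at² = 4.69·2 + 0.5·0·2² = 9.38 m

Phase 3 (decelerating): v₀ = 4.69 m/s, a = -2.2 m/s².
v = v₀ + at = 4.69 + (-2.2)(1) = 2.49 m/s
Δx = v₀t + ½at² = 4.69·1 + 0.5·-2.2·1² = 3.59 m
Total time = 0.935 + 2.00 + 1.00 = 3.94 s

3.94 s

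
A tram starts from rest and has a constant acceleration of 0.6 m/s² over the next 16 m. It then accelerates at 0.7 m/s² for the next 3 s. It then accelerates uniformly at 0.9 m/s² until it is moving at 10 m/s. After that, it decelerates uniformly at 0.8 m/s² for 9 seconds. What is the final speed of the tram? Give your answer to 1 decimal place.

2.8 m/s

Phase 1 (accelerating): v₀ = 0 m/s, a = 0.6 m/s².
v² = v₀² + 2aΔx = 0² + 2·0.6·16 = 19.2 → v = 4.38 m/s
t = (v − v₀)/a = (4.38 − 0)/0.6 = 7.30 s

Phase 2 (accelerating): v₀ = 4.38 m/s, a = 0.7 m/s².
v = v₀ + at = 4.38 + (0.7)(3) = 6.48 m/s
Δx = v₀t + ½at² = 4.38·3 + 0.5·0.7·3² = 16.3 m

Phase 3 (accelerating): v₀ = 6.48 m/s, a = 0.9 m/s².
v = v₀ + at → t = (10 − 6.48) / 0.9 = 3.91 s
v² = v₀² + 2aΔx → Δx = (10² − 6.48²)/(2·0.9) = 32.2 m

Phase 4 (decelerating): v₀ = 10.0 m/s, a = -0.8 m/s².
v = v₀ + at = 10.0 + (-0.8)(9) = 2.80 m/s
Δx = v₀t + ½at² = 10.0·9 + 0.5·-0.8·9² = 57.6 m
Final speed = 2.80 m/s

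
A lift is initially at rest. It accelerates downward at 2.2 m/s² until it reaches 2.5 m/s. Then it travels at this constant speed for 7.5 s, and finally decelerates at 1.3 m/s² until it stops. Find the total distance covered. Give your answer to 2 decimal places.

Phase 1 (accelerating): v₀ = 0 m/s, a = 2.2 m/s².
v = v₀ + at → t = (2.5 − 0) / 2.2 = 1.14 s
v² = v₀² + 2aΔx → Δx = (2.5² − 0²)/(2·2.2) = 1.42 m

Phase 2 (constant speed): v₀ = 2.50 m/s, a = 0 m/s².
v = v₀ + at = 2.50 + (0)(7.5) = 2.50 m/s
Δx = v₀t + ½at² = 2.50·7.5 + 0.5·0·7.5² = 18.8 m

Phase 3 (decelerating): v₀ = 2.50 m/s, a = -1.3 m/s².
v = v₀ + at → t = (0 − 2.50) / -1.3 = 1.92 s
v² = v₀² + 2aΔx → Δx = (0² − 2.50²)/(2·-1.3) = 2.40 m
Total distance = 1.42 + 18.8 + 2.40 = 22.6 m

22.57 m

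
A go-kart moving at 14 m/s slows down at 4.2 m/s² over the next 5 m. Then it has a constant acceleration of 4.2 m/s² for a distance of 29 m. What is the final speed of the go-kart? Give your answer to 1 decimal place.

19.9 m/s

Phase 1 (decelerating): v₀ = 14.0 m/s, a = -4.2 m/s².
v² = v₀² + 2aΔx = 14.0² + 2·-4.2·5 = 154 → v = 12.4 m/s
t = (v − v₀)/a = (12.4 − 14.0)/-4.2 = 0.379 s

Phase 2 (accelerating): v₀ = 12.4 m/s, a = 4.2 m/s².
v² = v₀² + 2aΔx = 12.4² + 2·4.2·29 = 398 → v = 19.9 m/s
t = (v − v₀)/a = (19.9 − 12.4)/4.2 = 1.79 s
Final speed = 19.9 m/s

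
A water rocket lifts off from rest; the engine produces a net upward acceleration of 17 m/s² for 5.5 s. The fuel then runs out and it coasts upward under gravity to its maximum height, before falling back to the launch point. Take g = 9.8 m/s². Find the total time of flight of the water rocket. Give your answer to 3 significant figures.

Phase 1 (powered ascent): v₀ = 0 m/s, a = 17 m/s².
v = v₀ + at = 0 + (17)(5.5) = 93.5 m/s
Δx = v₀t + ½at² = 0·5.5 + 0.5·17·5.5² = 257 m

Phase 2 (coasting upward): v₀ = 93.5 m/s, a = -9.8 m/s².
v = v₀ + at → t = (0 − 93.5) / -9.8 = 9.54 s
v² = v₀² + 2aΔx → Δx = (0² − 93.5²)/(2·-9.8) = 446 m

Phase 3 (free fall): v₀ = 0 m/s, a = -9.8 m/s².
Falls 703 m from rest: t = √(2·703/9.8) = 12.0 s; v = g·t = 117 m/s.
Total time = 5.50 + 9.54 + 12.0 = 27.0 s

27.0 s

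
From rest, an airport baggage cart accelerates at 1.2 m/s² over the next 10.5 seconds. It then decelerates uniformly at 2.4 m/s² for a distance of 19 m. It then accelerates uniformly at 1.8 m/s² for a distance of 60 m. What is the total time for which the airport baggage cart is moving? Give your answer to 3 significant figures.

17.1 s

Phase 1 (accelerating): v₀ = 0 m/s, a = 1.2 m/s².
v = v₀ + at = 0 + (1.2)(10.5) = 12.6 m/s
Δx = v₀t + ½at² = 0·10.5 + 0.5·1.2·10.5² = 66.1 m

Phase 2 (decelerating): v₀ = 12.6 m/s, a = -2.4 m/s².
v² = v₀² + 2aΔx = 12.6² + 2·-2.4·19 = 67.6 → v = 8.22 m/s
t = (v − v₀)/a = (8.22 − 12.6)/-2.4 = 1.83 s

Phase 3 (accelerating): v₀ = 8.22 m/s, a = 1.8 m/s².
v² = v₀² + 2aΔx = 8.22² + 2·1.8·60 = 284 → v = 16.8 m/s
t = (v − v₀)/a = (16.8 − 8.22)/1.8 = 4.79 s
Total time = 10.5 + 1.83 + 4.79 = 17.1 s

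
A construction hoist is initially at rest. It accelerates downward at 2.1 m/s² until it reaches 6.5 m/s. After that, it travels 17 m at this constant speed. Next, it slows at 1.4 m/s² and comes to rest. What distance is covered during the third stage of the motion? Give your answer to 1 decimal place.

15.1 m

Phase 1 (accelerating): v₀ = 0 m/s, a = 2.1 m/s².
v = v₀ + at → t = (6.5 − 0) / 2.1 = 3.10 s
v² = v₀² + 2aΔx → Δx = (6.5² − 0²)/(2·2.1) = 10.1 m

Phase 2 (constant speed): v₀ = 6.50 m/s, a = 0 m/s².
Constant speed: t = d/v = 17/6.50 = 2.62 s

Phase 3 (decelerating): v₀ = 6.50 m/s, a = -1.4 m/s².
v = v₀ + at → t = (0 − 6.50) / -1.4 = 4.64 s
v² = v₀² + 2aΔx → Δx = (0² − 6.50²)/(2·-1.4) = 15.1 m
Distance in phase 3 = 15.1 m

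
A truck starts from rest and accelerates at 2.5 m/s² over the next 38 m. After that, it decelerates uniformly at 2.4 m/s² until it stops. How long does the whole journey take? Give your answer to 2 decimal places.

11.26 s

Phase 1 (accelerating): v₀ = 0 m/s, a = 2.5 m/s².
v² = v₀² + 2aΔx = 0² + 2·2.5·38 = 190 → v = 13.8 m/s
t = (v − v₀)/a = (13.8 − 0)/2.5 = 5.51 s

Phase 2 (decelerating): v₀ = 13.8 m/s, a = -2.4 m/s².
v = v₀ + at → t = (0 − 13.8) / -2.4 = 5.74 s
v² = v₀² + 2aΔx → Δx = (0² − 13.8²)/(2·-2.4) = 39.6 m
Total time = 5.51 + 5.74 = 11.3 s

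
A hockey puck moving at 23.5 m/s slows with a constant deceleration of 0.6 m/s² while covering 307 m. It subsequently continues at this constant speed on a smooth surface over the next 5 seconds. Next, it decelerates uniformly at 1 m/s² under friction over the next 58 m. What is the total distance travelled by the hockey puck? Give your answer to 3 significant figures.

433 m

Phase 1 (decelerating): v₀ = 23.5 m/s, a = -0.6 m/s².
v² = v₀² + 2aΔx = 23.5² + 2·-0.6·307 = 184 → v = 13.6 m/s
t = (v − v₀)/a = (13.6 − 23.5)/-0.6 = 16.6 s

Phase 2 (constant speed): v₀ = 13.6 m/s, a = 0 m/s².
v = v₀ + at = 13.6 + (0)(5) = 13.6 m/s
Δx = v₀t + ½at² = 13.6·5 + 0.5·0·5² = 67.8 m

Phase 3 (decelerating): v₀ = 13.6 m/s, a = -1 m/s².
v² = v₀² + 2aΔx = 13.6² + 2·-1·58 = 67.9 → v = 8.24 m/s
t = (v − v₀)/a = (8.24 − 13.6)/-1 = 5.32 s
Total distance = 307 + 67.8 + 58.0 = 433 m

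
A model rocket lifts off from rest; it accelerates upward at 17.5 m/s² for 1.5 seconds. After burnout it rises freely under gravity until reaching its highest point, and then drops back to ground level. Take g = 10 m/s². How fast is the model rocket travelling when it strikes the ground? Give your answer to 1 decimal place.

Phase 1 (powered ascent): v₀ = 0 m/s, a = 17.5 m/s².
v = v₀ + at = 0 + (17.5)(1.5) = 26.2 m/s
Δx = v₀t + ½at² = 0·1.5 + 0.5·17.5·1.5² = 19.7 m

Phase 2 (coasting upward): v₀ = 26.2 m/s, a = -10 m/s².
v = v₀ + at → t = (0 − 26.2) / -10 = 2.62 s
v² = v₀² + 2aΔx → Δx = (0² − 26.2²)/(2·-10) = 34.5 m

Phase 3 (free fall): v₀ = 0 m/s, a = -10 m/s².
Falls 54.1 m from rest: t = √(2·54.1/10) = 3.29 s; v = g·t = 32.9 m/s.
Impact speed = 32.9 m/s

32.9 m/s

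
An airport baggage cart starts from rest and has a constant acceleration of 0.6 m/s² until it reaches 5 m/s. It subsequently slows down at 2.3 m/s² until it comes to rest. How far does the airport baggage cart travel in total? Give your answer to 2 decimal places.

26.27 m

Phase 1 (accelerating): v₀ = 0 m/s, a = 0.6 m/s².
v = v₀ + at → t = (5 − 0) / 0.6 = 8.33 s
v² = v₀² + 2aΔx → Δx = (5² − 0²)/(2·0.6) = 20.8 m

Phase 2 (decelerating): v₀ = 5.00 m/s, a = -2.3 m/s².
v = v₀ + at → t = (0 − 5.00) / -2.3 = 2.17 s
v² = v₀² + 2aΔx → Δx = (0² − 5.00²)/(2·-2.3) = 5.43 m
Total distance = 20.8 + 5.43 = 26.3 m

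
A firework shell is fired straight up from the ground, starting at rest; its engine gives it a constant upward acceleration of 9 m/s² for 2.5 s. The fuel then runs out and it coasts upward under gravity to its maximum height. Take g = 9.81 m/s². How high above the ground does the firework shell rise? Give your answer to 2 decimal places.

53.93 m

Phase 1 (powered ascent): v₀ = 0 m/s, a = 9 m/s².
v = v₀ + at = 0 + (9)(2.5) = 22.5 m/s
Δx = v₀t + ½at² = 0·2.5 + 0.5·9·2.5² = 28.1 m

Phase 2 (coasting upward): v₀ = 22.5 m/s, a = -9.81 m/s².
v = v₀ + at → t = (0 − 22.5) / -9.81 = 2.29 s
v² = v₀² + 2aΔx → Δx = (0² − 22.5²)/(2·-9.81) = 25.8 m
Maximum height = 28.1 + 25.8 = 53.9 m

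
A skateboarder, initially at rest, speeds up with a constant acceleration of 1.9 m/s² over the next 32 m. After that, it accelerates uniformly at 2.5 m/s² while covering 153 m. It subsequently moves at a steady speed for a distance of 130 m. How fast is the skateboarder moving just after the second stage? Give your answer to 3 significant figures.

Phase 1 (accelerating): v₀ = 0 m/s, a = 1.9 m/s².
v² = v₀² + 2aΔx = 0² + 2·1.9·32 = 122 → v = 11.0 m/s
t = (v − v₀)/a = (11.0 − 0)/1.9 = 5.80 s

Phase 2 (accelerating): v₀ = 11.0 m/s, a = 2.5 m/s².
v² = v₀² + 2aΔx = 11.0² + 2·2.5·153 = 887 → v = 29.8 m/s
t = (v − v₀)/a = (29.8 − 11.0)/2.5 = 7.50 s
Speed at end of phase 2 = 29.8 m/s

29.8 m/s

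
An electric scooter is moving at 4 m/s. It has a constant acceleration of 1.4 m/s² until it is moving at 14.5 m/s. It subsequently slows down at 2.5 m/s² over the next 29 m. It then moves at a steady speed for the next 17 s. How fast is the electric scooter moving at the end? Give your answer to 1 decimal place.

Phase 1 (accelerating): v₀ = 4.00 m/s, a = 1.4 m/s².
v = v₀ + at → t = (14.5 − 4.00) / 1.4 = 7.50 s
v² = v₀² + 2aΔx → Δx = (14.5² − 4.00²)/(2·1.4) = 69.4 m

Phase 2 (decelerating): v₀ = 14.5 m/s, a = -2.5 m/s².
v² = v₀² + 2aΔx = 14.5² + 2·-2.5·29 = 65.2 → v = 8.08 m/s
t = (v − v₀)/a = (8.08 − 14.5)/-2.5 = 2.57 s

Phase 3 (constant speed): v₀ = 8.08 m/s, a = 0 m/s².
v = v₀ + at = 8.08 + (0)(17) = 8.08 m/s
Δx = v₀t + ½at² = 8.08·17 + 0.5·0·17² = 137 m
Final speed = 8.08 m/s

8.1 m/s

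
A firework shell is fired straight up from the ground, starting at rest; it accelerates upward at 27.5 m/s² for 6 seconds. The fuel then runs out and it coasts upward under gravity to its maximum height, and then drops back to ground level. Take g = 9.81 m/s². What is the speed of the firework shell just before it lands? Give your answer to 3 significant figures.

Phase 1 (powered ascent): v₀ = 0 m/s, a = 27.5 m/s².
v = v₀ + at = 0 + (27.5)(6) = 165 m/s
Δx = v₀t + ½at² = 0·6 + 0.5·27.5·6² = 495 m

Phase 2 (coasting upward): v₀ = 165 m/s, a = -9.81 m/s².
v = v₀ + at → t = (0 − 165) / -9.81 = 16.8 s
v² = v₀² + 2aΔx → Δx = (0² − 165²)/(2·-9.81) = 1390 m

Phase 3 (free fall): v₀ = 0 m/s, a = -9.81 m/s².
Falls 1880 m from rest: t = √(2·1880/9.81) = 19.6 s; v = g·t = 192 m/s.
Impact speed = 192 m/s

192 m/s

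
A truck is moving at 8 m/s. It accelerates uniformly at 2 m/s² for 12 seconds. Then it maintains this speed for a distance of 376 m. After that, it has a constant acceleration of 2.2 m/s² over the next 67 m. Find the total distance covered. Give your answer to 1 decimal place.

683.0 m

Phase 1 (accelerating): v₀ = 8.00 m/s, a = 2 m/s².
v = v₀ + at = 8.00 + (2)(12) = 32.0 m/s
Δx = v₀t + ½at² = 8.00·12 + 0.5·2·12² = 240 m

Phase 2 (constant speed): v₀ = 32.0 m/s, a = 0 m/s².
Constant speed: t = d/v = 376/32.0 = 11.8 s

Phase 3 (accelerating): v₀ = 32.0 m/s, a = 2.2 m/s².
v² = v₀² + 2aΔx = 32.0² + 2·2.2·67 = 1320 → v = 36.3 m/s
t = (v − v₀)/a = (36.3 − 32.0)/2.2 = 1.96 s
Total distance = 240 + 376 + 67.0 = 683 m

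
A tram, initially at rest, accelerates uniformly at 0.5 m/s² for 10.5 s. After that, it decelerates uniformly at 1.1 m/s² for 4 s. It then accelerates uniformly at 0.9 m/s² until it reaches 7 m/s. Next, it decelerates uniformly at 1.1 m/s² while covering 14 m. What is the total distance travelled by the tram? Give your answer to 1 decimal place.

Phase 1 (accelerating): v₀ = 0 m/s, a = 0.5 m/s².
v = v₀ + at = 0 + (0.5)(10.5) = 5.25 m/s
Δx = v₀t + ½at² = 0·10.5 + 0.5·0.5·10.5² = 27.6 m

Phase 2 (decelerating): v₀ = 5.25 m/s, a = -1.1 m/s².
v = v₀ + at = 5.25 + (-1.1)(4) = 0.850 m/s
Δx = v₀t + ½at² = 5.25·4 + 0.5·-1.1·4² = 12.2 m

Phase 3 (accelerating): v₀ = 0.850 m/s, a = 0.9 m/s².
v = v₀ + at → t = (7 − 0.850) / 0.9 = 6.83 s
v² = v₀² + 2aΔx → Δx = (7² − 0.850²)/(2·0.9) = 26.8 m

Phase 4 (decelerating): v₀ = 7.00 m/s, a = -1.1 m/s².
v² = v₀² + 2aΔx = 7.00² + 2·-1.1·14 = 18.2 → v = 4.27 m/s
t = (v − v₀)/a = (4.27 − 7.00)/-1.1 = 2.49 s
Total distance = 27.6 + 12.2 + 26.8 + 14.0 = 80.6 m

80.6 m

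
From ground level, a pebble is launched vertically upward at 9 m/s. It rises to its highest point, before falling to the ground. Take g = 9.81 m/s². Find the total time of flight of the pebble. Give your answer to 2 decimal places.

1.83 s

Phase 1 (rising): v₀ = 9.00 m/s, a = -9.81 m/s².
v = v₀ + at → t = (0 − 9.00) / -9.81 = 0.917 s
v² = v₀² + 2aΔx → Δx = (0² − 9.00²)/(2·-9.81) = 4.13 m

Phase 2 (falling): v₀ = 0 m/s, a = -9.81 m/s².
Falls 4.13 m from rest: t = √(2·4.13/9.81) = 0.917 s; v = g·t = 9.00 m/s.
Total time = 0.917 + 0.917 = 1.83 s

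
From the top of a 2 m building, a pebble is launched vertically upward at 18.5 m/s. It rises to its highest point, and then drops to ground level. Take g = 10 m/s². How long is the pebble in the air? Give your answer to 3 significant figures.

Phase 1 (rising): v₀ = 18.5 m/s, a = -10 m/s².
v = v₀ + at → t = (0 − 18.5) / -10 = 1.85 s
v² = v₀² + 2aΔx → Δx = (0² − 18.5²)/(2·-10) = 17.1 m

Phase 2 (falling): v₀ = 0 m/s, a = -10 m/s².
Falls 19.1 m from rest: t = √(2·19.1/10) = 1.96 s; v = g·t = 19.6 m/s.
Total time = 1.85 + 1.96 = 3.81 s

3.81 s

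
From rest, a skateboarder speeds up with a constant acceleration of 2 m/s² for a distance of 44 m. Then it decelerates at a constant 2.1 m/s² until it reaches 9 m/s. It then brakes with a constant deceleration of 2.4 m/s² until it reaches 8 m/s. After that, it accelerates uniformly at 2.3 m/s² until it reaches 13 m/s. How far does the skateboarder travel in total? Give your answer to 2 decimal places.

92.99 m

Phase 1 (accelerating): v₀ = 0 m/s, a = 2 m/s².
v² = v₀² + 2aΔx = 0² + 2·2·44 = 176 → v = 13.3 m/s
t = (v − v₀)/a = (13.3 − 0)/2 = 6.63 s

Phase 2 (decelerating): v₀ = 13.3 m/s, a = -2.1 m/s².
v = v₀ + at → t = (9 − 13.3) / -2.1 = 2.03 s
v² = v₀² + 2aΔx → Δx = (9² − 13.3²)/(2·-2.1) = 22.6 m

Phase 3 (decelerating): v₀ = 9.00 m/s, a = -2.4 m/s².
v = v₀ + at → t = (8 − 9.00) / -2.4 = 0.417 s
v² = v₀² + 2aΔx → Δx = (8² − 9.00²)/(2·-2.4) = 3.54 m

Phase 4 (accelerating): v₀ = 8.00 m/s, a = 2.3 m/s².
v = v₀ + at → t = (13 − 8.00) / 2.3 = 2.17 s
v² = v₀² + 2aΔx → Δx = (13² − 8.00²)/(2·2.3) = 22.8 m
Total distance = 44.0 + 22.6 + 3.54 + 22.8 = 93.0 m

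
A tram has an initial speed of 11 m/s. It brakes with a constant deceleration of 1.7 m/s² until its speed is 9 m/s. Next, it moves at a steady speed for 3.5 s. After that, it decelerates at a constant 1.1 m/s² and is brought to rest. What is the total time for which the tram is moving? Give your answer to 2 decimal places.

12.86 s

Phase 1 (decelerating): v₀ = 11.0 m/s, a = -1.7 m/s².
v = v₀ + at → t = (9 − 11.0) / -1.7 = 1.18 s
v² = v₀² + 2aΔx → Δx = (9² − 11.0²)/(2·-1.7) = 11.8 m

Phase 2 (constant speed): v₀ = 9.00 m/s, a = 0 m/s².
v = v₀ + at = 9.00 + (0)(3.5) = 9.00 m/s
Δx = v₀t + ½at² = 9.00·3.5 + 0.5·0·3.5² = 31.5 m

Phase 3 (decelerating): v₀ = 9.00 m/s, a = -1.1 m/s².
v = v₀ + at → t = (0 − 9.00) / -1.1 = 8.18 s
v² = v₀² + 2aΔx → Δx = (0² − 9.00²)/(2·-1.1) = 36.8 m
Total time = 1.18 + 3.50 + 8.18 = 12.9 s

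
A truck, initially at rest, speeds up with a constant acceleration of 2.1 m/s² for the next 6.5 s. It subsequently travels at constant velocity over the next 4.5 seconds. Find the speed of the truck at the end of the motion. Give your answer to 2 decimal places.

13.65 m/s

Phase 1 (accelerating): v₀ = 0 m/s, a = 2.1 m/s².
v = v₀ + at = 0 + (2.1)(6.5) = 13.7 m/s
Δx = v₀t + ½at² = 0·6.5 + 0.5·2.1·6.5² = 44.4 m

Phase 2 (constant speed): v₀ = 13.7 m/s, a = 0 m/s².
v = v₀ + at = 13.7 + (0)(4.5) = 13.7 m/s
Δx = v₀t + ½at² = 13.7·4.5 + 0.5·0·4.5² = 61.4 m
Final speed = 13.7 m/s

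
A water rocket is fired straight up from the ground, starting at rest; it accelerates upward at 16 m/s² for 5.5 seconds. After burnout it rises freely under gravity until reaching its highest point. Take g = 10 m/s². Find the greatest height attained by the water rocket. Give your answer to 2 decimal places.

629.20 m

Phase 1 (powered ascent): v₀ = 0 m/s, a = 16 m/s².
v = v₀ + at = 0 + (16)(5.5) = 88.0 m/s
Δx = v₀t + ½at² = 0·5.5 + 0.5·16·5.5² = 242 m

Phase 2 (coasting upward): v₀ = 88.0 m/s, a = -10 m/s².
v = v₀ + at → t = (0 − 88.0) / -10 = 8.80 s
v² = v₀² + 2aΔx → Δx = (0² − 88.0²)/(2·-10) = 387 m
Maximum height = 242 + 387 = 629 m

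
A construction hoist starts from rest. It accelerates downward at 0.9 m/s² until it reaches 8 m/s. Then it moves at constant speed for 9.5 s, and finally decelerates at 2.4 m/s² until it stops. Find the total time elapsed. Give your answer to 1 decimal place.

Phase 1 (accelerating): v₀ = 0 m/s, a = 0.9 m/s².
v = v₀ + at → t = (8 − 0) / 0.9 = 8.89 s
v² = v₀² + 2aΔx → Δx = (8² − 0²)/(2·0.9) = 35.6 m

Phase 2 (constant speed): v₀ = 8.00 m/s, a = 0 m/s².
v = v₀ + at = 8.00 + (0)(9.5) = 8.00 m/s
Δx = v₀t + ½at² = 8.00·9.5 + 0.5·0·9.5² = 76.0 m

Phase 3 (decelerating): v₀ = 8.00 m/s, a = -2.4 m/s².
v = v₀ + at → t = (0 − 8.00) / -2.4 = 3.33 s
v² = v₀² + 2aΔx → Δx = (0² − 8.00²)/(2·-2.4) = 13.3 m
Total time = 8.89 + 9.50 + 3.33 = 21.7 s

21.7 s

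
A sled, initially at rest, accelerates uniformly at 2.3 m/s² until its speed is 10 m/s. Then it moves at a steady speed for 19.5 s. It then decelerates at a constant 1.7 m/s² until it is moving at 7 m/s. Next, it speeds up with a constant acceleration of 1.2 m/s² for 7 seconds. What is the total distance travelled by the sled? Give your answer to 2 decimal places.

Phase 1 (accelerating): v₀ = 0 m/s, a = 2.3 m/s².
v = v₀ + at → t = (10 − 0) / 2.3 = 4.35 s
v² = v₀² + 2aΔx → Δx = (10² − 0²)/(2·2.3) = 21.7 m

Phase 2 (constant speed): v₀ = 10.0 m/s, a = 0 m/s².
v = v₀ + at = 10.0 + (0)(19.5) = 10.0 m/s
Δx = v₀t + ½at² = 10.0·19.5 + 0.5·0·19.5² = 195 m

Phase 3 (decelerating): v₀ = 10.0 m/s, a = -1.7 m/s².
v = v₀ + at → t = (7 − 10.0) / -1.7 = 1.76 s
v² = v₀² + 2aΔx → Δx = (7² − 10.0²)/(2·-1.7) = 15.0 m

Phase 4 (accelerating): v₀ = 7.00 m/s, a = 1.2 m/s².
v = v₀ + at = 7.00 + (1.2)(7) = 15.4 m/s
Δx = v₀t + ½at² = 7.00·7 + 0.5·1.2·7² = 78.4 m
Total distance = 21.7 + 195 + 15.0 + 78.4 = 310 m

310.14 m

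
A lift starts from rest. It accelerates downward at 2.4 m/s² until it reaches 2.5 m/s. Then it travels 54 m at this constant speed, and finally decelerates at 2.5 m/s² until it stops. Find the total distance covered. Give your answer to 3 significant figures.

Phase 1 (accelerating): v₀ = 0 m/s, a = 2.4 m/s².
v = v₀ + at → t = (2.5 − 0) / 2.4 = 1.04 s
v² = v₀² + 2aΔx → Δx = (2.5² − 0²)/(2·2.4) = 1.30 m

Phase 2 (constant speed): v₀ = 2.50 m/s, a = 0 m/s².
Constant speed: t = d/v = 54/2.50 = 21.6 s

Phase 3 (decelerating): v₀ = 2.50 m/s, a = -2.5 m/s².
v = v₀ + at → t = (0 − 2.50) / -2.5 = 1.00 s
v² = v₀² + 2aΔx → Δx = (0² − 2.50²)/(2·-2.5) = 1.25 m
Total distance = 1.30 + 54.0 + 1.25 = 56.6 m

56.6 m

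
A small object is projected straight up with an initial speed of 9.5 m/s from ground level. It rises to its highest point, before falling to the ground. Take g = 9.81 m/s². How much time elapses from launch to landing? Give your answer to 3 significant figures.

Phase 1 (rising): v₀ = 9.50 m/s, a = -9.81 m/s².
v = v₀ + at → t = (0 − 9.50) / -9.81 = 0.968 s
v² = v₀² + 2aΔx → Δx = (0² − 9.50²)/(2·-9.81) = 4.60 m

Phase 2 (falling): v₀ = 0 m/s, a = -9.81 m/s².
Falls 4.60 m from rest: t = √(2·4.60/9.81) = 0.968 s; v = g·t = 9.50 m/s.
Total time = 0.968 + 0.968 = 1.94 s

1.94 s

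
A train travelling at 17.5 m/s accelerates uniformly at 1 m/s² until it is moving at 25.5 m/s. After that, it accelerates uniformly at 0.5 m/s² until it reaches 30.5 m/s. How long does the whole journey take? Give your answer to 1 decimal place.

18.0 s

Phase 1 (accelerating): v₀ = 17.5 m/s, a = 1 m/s².
v = v₀ + at → t = (25.5 − 17.5) / 1 = 8.00 s
v² = v₀² + 2aΔx → Δx = (25.5² − 17.5²)/(2·1) = 172 m

Phase 2 (accelerating): v₀ = 25.5 m/s, a = 0.5 m/s².
v = v₀ + at → t = (30.5 − 25.5) / 0.5 = 10.0 s
v² = v₀² + 2aΔx → Δx = (30.5² − 25.5²)/(2·0.5) = 280 m
Total time = 8.00 + 10.0 = 18.0 s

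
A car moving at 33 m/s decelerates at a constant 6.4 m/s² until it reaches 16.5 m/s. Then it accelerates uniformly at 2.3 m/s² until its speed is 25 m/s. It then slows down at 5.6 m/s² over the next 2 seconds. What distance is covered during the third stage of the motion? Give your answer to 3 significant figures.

Phase 1 (decelerating): v₀ = 33.0 m/s, a = -6.4 m/s².
v = v₀ + at → t = (16.5 − 33.0) / -6.4 = 2.58 s
v² = v₀² + 2aΔx → Δx = (16.5² − 33.0²)/(2·-6.4) = 63.8 m

Phase 2 (accelerating): v₀ = 16.5 m/s, a = 2.3 m/s².
v = v₀ + at → t = (25 − 16.5) / 2.3 = 3.70 s
v² = v₀² + 2aΔx → Δx = (25² − 16.5²)/(2·2.3) = 76.7 m

Phase 3 (decelerating): v₀ = 25.0 m/s, a = -5.6 m/s².
v = v₀ + at = 25.0 + (-5.6)(2) = 13.8 m/s
Δx = v₀t + ½at² = 25.0·2 + 0.5·-5.6·2² = 38.8 m
Distance in phase 3 = 38.8 m

38.8 m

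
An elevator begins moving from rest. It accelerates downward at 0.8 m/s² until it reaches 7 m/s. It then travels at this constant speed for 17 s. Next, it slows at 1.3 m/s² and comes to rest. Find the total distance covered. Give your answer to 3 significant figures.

Phase 1 (accelerating): v₀ = 0 m/s, a = 0.8 m/s².
v = v₀ + at → t = (7 − 0) / 0.8 = 8.75 s
v² = v₀² + 2aΔx → Δx = (7² − 0²)/(2·0.8) = 30.6 m

Phase 2 (constant speed): v₀ = 7.00 m/s, a = 0 m/s².
v = v₀ + at = 7.00 + (0)(17) = 7.00 m/s
Δx = v₀t + ½at² = 7.00·17 + 0.5·0·17² = 119 m

Phase 3 (decelerating): v₀ = 7.00 m/s, a = -1.3 m/s².
v = v₀ + at → t = (0 − 7.00) / -1.3 = 5.38 s
v² = v₀² + 2aΔx → Δx = (0² − 7.00²)/(2·-1.3) = 18.8 m
Total distance = 30.6 + 119 + 18.8 = 168 m

168 m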